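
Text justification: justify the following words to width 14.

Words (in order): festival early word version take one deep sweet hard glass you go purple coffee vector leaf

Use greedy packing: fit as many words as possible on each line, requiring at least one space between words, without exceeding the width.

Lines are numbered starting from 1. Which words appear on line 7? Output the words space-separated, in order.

Line 1: ['festival', 'early'] (min_width=14, slack=0)
Line 2: ['word', 'version'] (min_width=12, slack=2)
Line 3: ['take', 'one', 'deep'] (min_width=13, slack=1)
Line 4: ['sweet', 'hard'] (min_width=10, slack=4)
Line 5: ['glass', 'you', 'go'] (min_width=12, slack=2)
Line 6: ['purple', 'coffee'] (min_width=13, slack=1)
Line 7: ['vector', 'leaf'] (min_width=11, slack=3)

Answer: vector leaf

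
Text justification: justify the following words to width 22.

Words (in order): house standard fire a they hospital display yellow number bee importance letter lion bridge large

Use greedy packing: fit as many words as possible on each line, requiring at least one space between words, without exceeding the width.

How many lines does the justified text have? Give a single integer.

Line 1: ['house', 'standard', 'fire', 'a'] (min_width=21, slack=1)
Line 2: ['they', 'hospital', 'display'] (min_width=21, slack=1)
Line 3: ['yellow', 'number', 'bee'] (min_width=17, slack=5)
Line 4: ['importance', 'letter', 'lion'] (min_width=22, slack=0)
Line 5: ['bridge', 'large'] (min_width=12, slack=10)
Total lines: 5

Answer: 5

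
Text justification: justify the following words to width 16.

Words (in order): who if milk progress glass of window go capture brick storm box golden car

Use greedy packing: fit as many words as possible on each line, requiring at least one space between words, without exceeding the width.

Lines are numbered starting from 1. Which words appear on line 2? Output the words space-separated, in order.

Line 1: ['who', 'if', 'milk'] (min_width=11, slack=5)
Line 2: ['progress', 'glass'] (min_width=14, slack=2)
Line 3: ['of', 'window', 'go'] (min_width=12, slack=4)
Line 4: ['capture', 'brick'] (min_width=13, slack=3)
Line 5: ['storm', 'box', 'golden'] (min_width=16, slack=0)
Line 6: ['car'] (min_width=3, slack=13)

Answer: progress glass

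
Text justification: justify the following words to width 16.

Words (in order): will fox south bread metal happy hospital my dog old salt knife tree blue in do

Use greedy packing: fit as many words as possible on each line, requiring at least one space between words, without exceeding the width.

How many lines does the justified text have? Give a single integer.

Answer: 6

Derivation:
Line 1: ['will', 'fox', 'south'] (min_width=14, slack=2)
Line 2: ['bread', 'metal'] (min_width=11, slack=5)
Line 3: ['happy', 'hospital'] (min_width=14, slack=2)
Line 4: ['my', 'dog', 'old', 'salt'] (min_width=15, slack=1)
Line 5: ['knife', 'tree', 'blue'] (min_width=15, slack=1)
Line 6: ['in', 'do'] (min_width=5, slack=11)
Total lines: 6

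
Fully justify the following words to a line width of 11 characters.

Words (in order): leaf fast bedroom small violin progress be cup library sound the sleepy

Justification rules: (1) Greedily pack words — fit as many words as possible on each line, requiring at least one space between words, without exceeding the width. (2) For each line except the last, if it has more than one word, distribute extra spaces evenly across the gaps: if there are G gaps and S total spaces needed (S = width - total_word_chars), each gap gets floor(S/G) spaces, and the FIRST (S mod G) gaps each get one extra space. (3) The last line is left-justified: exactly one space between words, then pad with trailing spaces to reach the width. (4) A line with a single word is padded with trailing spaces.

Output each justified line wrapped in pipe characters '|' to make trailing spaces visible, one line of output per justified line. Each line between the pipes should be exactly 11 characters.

Answer: |leaf   fast|
|bedroom    |
|small      |
|violin     |
|progress be|
|cup library|
|sound   the|
|sleepy     |

Derivation:
Line 1: ['leaf', 'fast'] (min_width=9, slack=2)
Line 2: ['bedroom'] (min_width=7, slack=4)
Line 3: ['small'] (min_width=5, slack=6)
Line 4: ['violin'] (min_width=6, slack=5)
Line 5: ['progress', 'be'] (min_width=11, slack=0)
Line 6: ['cup', 'library'] (min_width=11, slack=0)
Line 7: ['sound', 'the'] (min_width=9, slack=2)
Line 8: ['sleepy'] (min_width=6, slack=5)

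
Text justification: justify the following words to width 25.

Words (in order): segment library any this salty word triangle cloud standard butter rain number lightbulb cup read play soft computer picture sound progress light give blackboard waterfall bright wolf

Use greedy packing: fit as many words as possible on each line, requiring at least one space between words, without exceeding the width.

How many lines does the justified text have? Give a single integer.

Line 1: ['segment', 'library', 'any', 'this'] (min_width=24, slack=1)
Line 2: ['salty', 'word', 'triangle', 'cloud'] (min_width=25, slack=0)
Line 3: ['standard', 'butter', 'rain'] (min_width=20, slack=5)
Line 4: ['number', 'lightbulb', 'cup', 'read'] (min_width=25, slack=0)
Line 5: ['play', 'soft', 'computer'] (min_width=18, slack=7)
Line 6: ['picture', 'sound', 'progress'] (min_width=22, slack=3)
Line 7: ['light', 'give', 'blackboard'] (min_width=21, slack=4)
Line 8: ['waterfall', 'bright', 'wolf'] (min_width=21, slack=4)
Total lines: 8

Answer: 8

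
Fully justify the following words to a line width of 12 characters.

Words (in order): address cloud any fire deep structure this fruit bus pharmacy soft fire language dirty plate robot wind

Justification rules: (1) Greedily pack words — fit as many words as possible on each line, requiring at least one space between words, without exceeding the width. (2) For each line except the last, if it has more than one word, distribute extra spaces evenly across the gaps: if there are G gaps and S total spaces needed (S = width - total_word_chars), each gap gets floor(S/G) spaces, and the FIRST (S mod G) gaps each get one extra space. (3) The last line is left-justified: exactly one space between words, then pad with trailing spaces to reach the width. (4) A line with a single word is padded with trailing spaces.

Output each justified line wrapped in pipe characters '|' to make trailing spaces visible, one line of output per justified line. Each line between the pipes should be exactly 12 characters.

Line 1: ['address'] (min_width=7, slack=5)
Line 2: ['cloud', 'any'] (min_width=9, slack=3)
Line 3: ['fire', 'deep'] (min_width=9, slack=3)
Line 4: ['structure'] (min_width=9, slack=3)
Line 5: ['this', 'fruit'] (min_width=10, slack=2)
Line 6: ['bus', 'pharmacy'] (min_width=12, slack=0)
Line 7: ['soft', 'fire'] (min_width=9, slack=3)
Line 8: ['language'] (min_width=8, slack=4)
Line 9: ['dirty', 'plate'] (min_width=11, slack=1)
Line 10: ['robot', 'wind'] (min_width=10, slack=2)

Answer: |address     |
|cloud    any|
|fire    deep|
|structure   |
|this   fruit|
|bus pharmacy|
|soft    fire|
|language    |
|dirty  plate|
|robot wind  |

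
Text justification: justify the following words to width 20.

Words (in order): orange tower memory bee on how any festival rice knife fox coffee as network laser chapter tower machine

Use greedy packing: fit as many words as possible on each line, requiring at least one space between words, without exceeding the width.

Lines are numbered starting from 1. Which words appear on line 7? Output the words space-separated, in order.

Answer: machine

Derivation:
Line 1: ['orange', 'tower', 'memory'] (min_width=19, slack=1)
Line 2: ['bee', 'on', 'how', 'any'] (min_width=14, slack=6)
Line 3: ['festival', 'rice', 'knife'] (min_width=19, slack=1)
Line 4: ['fox', 'coffee', 'as'] (min_width=13, slack=7)
Line 5: ['network', 'laser'] (min_width=13, slack=7)
Line 6: ['chapter', 'tower'] (min_width=13, slack=7)
Line 7: ['machine'] (min_width=7, slack=13)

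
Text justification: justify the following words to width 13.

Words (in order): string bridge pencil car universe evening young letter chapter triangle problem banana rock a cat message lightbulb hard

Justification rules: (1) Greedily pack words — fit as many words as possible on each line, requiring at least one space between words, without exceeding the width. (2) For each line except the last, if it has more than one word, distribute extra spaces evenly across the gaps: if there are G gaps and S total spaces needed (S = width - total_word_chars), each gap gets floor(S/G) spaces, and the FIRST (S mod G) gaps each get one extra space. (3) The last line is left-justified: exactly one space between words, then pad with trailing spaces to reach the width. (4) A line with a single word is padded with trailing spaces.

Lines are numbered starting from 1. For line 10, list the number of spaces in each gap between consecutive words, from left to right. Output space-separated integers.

Answer: 3

Derivation:
Line 1: ['string', 'bridge'] (min_width=13, slack=0)
Line 2: ['pencil', 'car'] (min_width=10, slack=3)
Line 3: ['universe'] (min_width=8, slack=5)
Line 4: ['evening', 'young'] (min_width=13, slack=0)
Line 5: ['letter'] (min_width=6, slack=7)
Line 6: ['chapter'] (min_width=7, slack=6)
Line 7: ['triangle'] (min_width=8, slack=5)
Line 8: ['problem'] (min_width=7, slack=6)
Line 9: ['banana', 'rock', 'a'] (min_width=13, slack=0)
Line 10: ['cat', 'message'] (min_width=11, slack=2)
Line 11: ['lightbulb'] (min_width=9, slack=4)
Line 12: ['hard'] (min_width=4, slack=9)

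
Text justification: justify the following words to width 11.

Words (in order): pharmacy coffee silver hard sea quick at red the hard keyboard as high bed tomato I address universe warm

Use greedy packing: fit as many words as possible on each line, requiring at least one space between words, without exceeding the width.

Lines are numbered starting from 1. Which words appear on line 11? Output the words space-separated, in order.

Line 1: ['pharmacy'] (min_width=8, slack=3)
Line 2: ['coffee'] (min_width=6, slack=5)
Line 3: ['silver', 'hard'] (min_width=11, slack=0)
Line 4: ['sea', 'quick'] (min_width=9, slack=2)
Line 5: ['at', 'red', 'the'] (min_width=10, slack=1)
Line 6: ['hard'] (min_width=4, slack=7)
Line 7: ['keyboard', 'as'] (min_width=11, slack=0)
Line 8: ['high', 'bed'] (min_width=8, slack=3)
Line 9: ['tomato', 'I'] (min_width=8, slack=3)
Line 10: ['address'] (min_width=7, slack=4)
Line 11: ['universe'] (min_width=8, slack=3)
Line 12: ['warm'] (min_width=4, slack=7)

Answer: universe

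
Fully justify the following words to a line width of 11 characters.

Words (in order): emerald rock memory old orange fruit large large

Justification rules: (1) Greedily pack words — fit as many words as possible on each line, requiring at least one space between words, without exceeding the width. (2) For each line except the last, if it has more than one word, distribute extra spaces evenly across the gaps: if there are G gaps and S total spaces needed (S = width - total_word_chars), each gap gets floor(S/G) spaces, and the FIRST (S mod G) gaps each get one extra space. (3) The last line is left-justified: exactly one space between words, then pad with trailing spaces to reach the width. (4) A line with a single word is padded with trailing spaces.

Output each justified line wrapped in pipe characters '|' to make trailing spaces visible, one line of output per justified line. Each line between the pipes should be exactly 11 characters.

Answer: |emerald    |
|rock memory|
|old  orange|
|fruit large|
|large      |

Derivation:
Line 1: ['emerald'] (min_width=7, slack=4)
Line 2: ['rock', 'memory'] (min_width=11, slack=0)
Line 3: ['old', 'orange'] (min_width=10, slack=1)
Line 4: ['fruit', 'large'] (min_width=11, slack=0)
Line 5: ['large'] (min_width=5, slack=6)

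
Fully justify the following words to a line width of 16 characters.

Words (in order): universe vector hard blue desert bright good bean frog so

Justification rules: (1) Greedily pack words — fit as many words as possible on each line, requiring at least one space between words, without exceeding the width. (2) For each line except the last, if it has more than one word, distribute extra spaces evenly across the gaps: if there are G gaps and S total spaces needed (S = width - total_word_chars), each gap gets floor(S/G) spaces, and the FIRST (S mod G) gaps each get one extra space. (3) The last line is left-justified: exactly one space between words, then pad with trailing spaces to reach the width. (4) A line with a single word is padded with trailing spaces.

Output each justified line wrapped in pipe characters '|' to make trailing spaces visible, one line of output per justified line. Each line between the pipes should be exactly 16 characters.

Answer: |universe  vector|
|hard blue desert|
|bright good bean|
|frog so         |

Derivation:
Line 1: ['universe', 'vector'] (min_width=15, slack=1)
Line 2: ['hard', 'blue', 'desert'] (min_width=16, slack=0)
Line 3: ['bright', 'good', 'bean'] (min_width=16, slack=0)
Line 4: ['frog', 'so'] (min_width=7, slack=9)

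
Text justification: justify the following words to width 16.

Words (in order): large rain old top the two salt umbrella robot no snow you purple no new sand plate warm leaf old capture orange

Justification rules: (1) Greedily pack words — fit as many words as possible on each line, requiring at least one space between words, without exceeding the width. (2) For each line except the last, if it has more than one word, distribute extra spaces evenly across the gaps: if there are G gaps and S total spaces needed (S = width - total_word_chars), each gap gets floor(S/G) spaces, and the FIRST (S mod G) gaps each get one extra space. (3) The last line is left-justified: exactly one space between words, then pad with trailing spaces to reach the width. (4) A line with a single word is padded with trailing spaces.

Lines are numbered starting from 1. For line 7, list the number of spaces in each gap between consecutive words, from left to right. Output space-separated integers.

Line 1: ['large', 'rain', 'old'] (min_width=14, slack=2)
Line 2: ['top', 'the', 'two', 'salt'] (min_width=16, slack=0)
Line 3: ['umbrella', 'robot'] (min_width=14, slack=2)
Line 4: ['no', 'snow', 'you'] (min_width=11, slack=5)
Line 5: ['purple', 'no', 'new'] (min_width=13, slack=3)
Line 6: ['sand', 'plate', 'warm'] (min_width=15, slack=1)
Line 7: ['leaf', 'old', 'capture'] (min_width=16, slack=0)
Line 8: ['orange'] (min_width=6, slack=10)

Answer: 1 1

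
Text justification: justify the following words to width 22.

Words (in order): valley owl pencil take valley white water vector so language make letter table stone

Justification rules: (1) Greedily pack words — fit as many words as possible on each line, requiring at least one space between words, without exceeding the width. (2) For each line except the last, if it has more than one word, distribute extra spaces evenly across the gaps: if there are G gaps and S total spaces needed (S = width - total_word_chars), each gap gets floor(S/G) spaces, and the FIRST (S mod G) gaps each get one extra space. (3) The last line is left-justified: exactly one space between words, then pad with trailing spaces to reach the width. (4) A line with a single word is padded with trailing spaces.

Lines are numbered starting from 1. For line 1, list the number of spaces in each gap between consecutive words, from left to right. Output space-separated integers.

Line 1: ['valley', 'owl', 'pencil', 'take'] (min_width=22, slack=0)
Line 2: ['valley', 'white', 'water'] (min_width=18, slack=4)
Line 3: ['vector', 'so', 'language'] (min_width=18, slack=4)
Line 4: ['make', 'letter', 'table'] (min_width=17, slack=5)
Line 5: ['stone'] (min_width=5, slack=17)

Answer: 1 1 1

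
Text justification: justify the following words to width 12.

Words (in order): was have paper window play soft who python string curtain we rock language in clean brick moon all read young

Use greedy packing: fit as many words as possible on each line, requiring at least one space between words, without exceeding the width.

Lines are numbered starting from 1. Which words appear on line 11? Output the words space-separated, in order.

Answer: read young

Derivation:
Line 1: ['was', 'have'] (min_width=8, slack=4)
Line 2: ['paper', 'window'] (min_width=12, slack=0)
Line 3: ['play', 'soft'] (min_width=9, slack=3)
Line 4: ['who', 'python'] (min_width=10, slack=2)
Line 5: ['string'] (min_width=6, slack=6)
Line 6: ['curtain', 'we'] (min_width=10, slack=2)
Line 7: ['rock'] (min_width=4, slack=8)
Line 8: ['language', 'in'] (min_width=11, slack=1)
Line 9: ['clean', 'brick'] (min_width=11, slack=1)
Line 10: ['moon', 'all'] (min_width=8, slack=4)
Line 11: ['read', 'young'] (min_width=10, slack=2)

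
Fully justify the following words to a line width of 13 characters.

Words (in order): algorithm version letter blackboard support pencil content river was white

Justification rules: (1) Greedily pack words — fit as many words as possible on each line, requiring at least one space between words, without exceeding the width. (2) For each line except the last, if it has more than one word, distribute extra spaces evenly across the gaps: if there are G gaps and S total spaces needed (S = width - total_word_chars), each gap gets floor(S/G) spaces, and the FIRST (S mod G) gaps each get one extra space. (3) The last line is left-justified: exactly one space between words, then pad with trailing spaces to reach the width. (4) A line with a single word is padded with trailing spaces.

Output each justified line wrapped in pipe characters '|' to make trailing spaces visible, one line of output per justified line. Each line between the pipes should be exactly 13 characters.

Line 1: ['algorithm'] (min_width=9, slack=4)
Line 2: ['version'] (min_width=7, slack=6)
Line 3: ['letter'] (min_width=6, slack=7)
Line 4: ['blackboard'] (min_width=10, slack=3)
Line 5: ['support'] (min_width=7, slack=6)
Line 6: ['pencil'] (min_width=6, slack=7)
Line 7: ['content', 'river'] (min_width=13, slack=0)
Line 8: ['was', 'white'] (min_width=9, slack=4)

Answer: |algorithm    |
|version      |
|letter       |
|blackboard   |
|support      |
|pencil       |
|content river|
|was white    |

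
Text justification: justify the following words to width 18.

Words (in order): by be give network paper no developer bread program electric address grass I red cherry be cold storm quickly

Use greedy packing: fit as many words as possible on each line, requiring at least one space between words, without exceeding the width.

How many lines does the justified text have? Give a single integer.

Line 1: ['by', 'be', 'give', 'network'] (min_width=18, slack=0)
Line 2: ['paper', 'no', 'developer'] (min_width=18, slack=0)
Line 3: ['bread', 'program'] (min_width=13, slack=5)
Line 4: ['electric', 'address'] (min_width=16, slack=2)
Line 5: ['grass', 'I', 'red', 'cherry'] (min_width=18, slack=0)
Line 6: ['be', 'cold', 'storm'] (min_width=13, slack=5)
Line 7: ['quickly'] (min_width=7, slack=11)
Total lines: 7

Answer: 7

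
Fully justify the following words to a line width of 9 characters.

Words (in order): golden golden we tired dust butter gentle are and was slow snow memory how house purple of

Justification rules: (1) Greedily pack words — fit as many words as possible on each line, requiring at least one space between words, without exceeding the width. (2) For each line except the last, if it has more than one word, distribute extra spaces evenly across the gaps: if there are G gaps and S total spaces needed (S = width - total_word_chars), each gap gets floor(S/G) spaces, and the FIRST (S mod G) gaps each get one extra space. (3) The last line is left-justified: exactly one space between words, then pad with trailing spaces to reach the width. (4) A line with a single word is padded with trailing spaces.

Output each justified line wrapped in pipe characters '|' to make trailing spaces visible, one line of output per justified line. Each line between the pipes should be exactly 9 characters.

Answer: |golden   |
|golden we|
|tired    |
|dust     |
|butter   |
|gentle   |
|are   and|
|was  slow|
|snow     |
|memory   |
|how house|
|purple of|

Derivation:
Line 1: ['golden'] (min_width=6, slack=3)
Line 2: ['golden', 'we'] (min_width=9, slack=0)
Line 3: ['tired'] (min_width=5, slack=4)
Line 4: ['dust'] (min_width=4, slack=5)
Line 5: ['butter'] (min_width=6, slack=3)
Line 6: ['gentle'] (min_width=6, slack=3)
Line 7: ['are', 'and'] (min_width=7, slack=2)
Line 8: ['was', 'slow'] (min_width=8, slack=1)
Line 9: ['snow'] (min_width=4, slack=5)
Line 10: ['memory'] (min_width=6, slack=3)
Line 11: ['how', 'house'] (min_width=9, slack=0)
Line 12: ['purple', 'of'] (min_width=9, slack=0)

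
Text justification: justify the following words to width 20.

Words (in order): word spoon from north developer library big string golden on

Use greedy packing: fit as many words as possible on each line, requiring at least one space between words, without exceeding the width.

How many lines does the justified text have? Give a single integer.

Line 1: ['word', 'spoon', 'from'] (min_width=15, slack=5)
Line 2: ['north', 'developer'] (min_width=15, slack=5)
Line 3: ['library', 'big', 'string'] (min_width=18, slack=2)
Line 4: ['golden', 'on'] (min_width=9, slack=11)
Total lines: 4

Answer: 4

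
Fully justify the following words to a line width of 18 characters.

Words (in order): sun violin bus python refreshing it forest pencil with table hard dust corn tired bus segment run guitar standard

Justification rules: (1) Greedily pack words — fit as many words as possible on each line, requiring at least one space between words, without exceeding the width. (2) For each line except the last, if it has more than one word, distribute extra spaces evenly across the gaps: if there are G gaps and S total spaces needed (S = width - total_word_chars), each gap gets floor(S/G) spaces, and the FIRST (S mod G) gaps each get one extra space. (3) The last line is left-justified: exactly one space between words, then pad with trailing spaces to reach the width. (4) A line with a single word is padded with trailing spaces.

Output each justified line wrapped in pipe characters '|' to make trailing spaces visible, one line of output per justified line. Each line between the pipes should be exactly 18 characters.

Answer: |sun   violin   bus|
|python  refreshing|
|it  forest  pencil|
|with   table  hard|
|dust   corn  tired|
|bus   segment  run|
|guitar standard   |

Derivation:
Line 1: ['sun', 'violin', 'bus'] (min_width=14, slack=4)
Line 2: ['python', 'refreshing'] (min_width=17, slack=1)
Line 3: ['it', 'forest', 'pencil'] (min_width=16, slack=2)
Line 4: ['with', 'table', 'hard'] (min_width=15, slack=3)
Line 5: ['dust', 'corn', 'tired'] (min_width=15, slack=3)
Line 6: ['bus', 'segment', 'run'] (min_width=15, slack=3)
Line 7: ['guitar', 'standard'] (min_width=15, slack=3)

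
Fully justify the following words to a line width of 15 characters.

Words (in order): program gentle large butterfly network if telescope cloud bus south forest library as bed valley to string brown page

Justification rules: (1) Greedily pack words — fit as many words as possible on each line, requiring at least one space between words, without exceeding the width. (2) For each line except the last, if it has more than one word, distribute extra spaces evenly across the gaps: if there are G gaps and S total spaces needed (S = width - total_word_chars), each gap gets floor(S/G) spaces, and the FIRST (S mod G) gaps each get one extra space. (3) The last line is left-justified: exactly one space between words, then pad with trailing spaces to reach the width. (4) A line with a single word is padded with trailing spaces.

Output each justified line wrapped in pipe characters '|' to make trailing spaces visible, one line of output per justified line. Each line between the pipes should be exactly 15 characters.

Line 1: ['program', 'gentle'] (min_width=14, slack=1)
Line 2: ['large', 'butterfly'] (min_width=15, slack=0)
Line 3: ['network', 'if'] (min_width=10, slack=5)
Line 4: ['telescope', 'cloud'] (min_width=15, slack=0)
Line 5: ['bus', 'south'] (min_width=9, slack=6)
Line 6: ['forest', 'library'] (min_width=14, slack=1)
Line 7: ['as', 'bed', 'valley'] (min_width=13, slack=2)
Line 8: ['to', 'string', 'brown'] (min_width=15, slack=0)
Line 9: ['page'] (min_width=4, slack=11)

Answer: |program  gentle|
|large butterfly|
|network      if|
|telescope cloud|
|bus       south|
|forest  library|
|as  bed  valley|
|to string brown|
|page           |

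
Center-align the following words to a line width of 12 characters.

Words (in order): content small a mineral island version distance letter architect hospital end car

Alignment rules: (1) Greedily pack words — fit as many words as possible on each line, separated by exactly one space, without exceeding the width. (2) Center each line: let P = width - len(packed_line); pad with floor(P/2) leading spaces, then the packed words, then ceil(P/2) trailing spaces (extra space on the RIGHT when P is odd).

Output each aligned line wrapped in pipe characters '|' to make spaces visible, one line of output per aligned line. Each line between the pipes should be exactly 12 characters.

Line 1: ['content'] (min_width=7, slack=5)
Line 2: ['small', 'a'] (min_width=7, slack=5)
Line 3: ['mineral'] (min_width=7, slack=5)
Line 4: ['island'] (min_width=6, slack=6)
Line 5: ['version'] (min_width=7, slack=5)
Line 6: ['distance'] (min_width=8, slack=4)
Line 7: ['letter'] (min_width=6, slack=6)
Line 8: ['architect'] (min_width=9, slack=3)
Line 9: ['hospital', 'end'] (min_width=12, slack=0)
Line 10: ['car'] (min_width=3, slack=9)

Answer: |  content   |
|  small a   |
|  mineral   |
|   island   |
|  version   |
|  distance  |
|   letter   |
| architect  |
|hospital end|
|    car     |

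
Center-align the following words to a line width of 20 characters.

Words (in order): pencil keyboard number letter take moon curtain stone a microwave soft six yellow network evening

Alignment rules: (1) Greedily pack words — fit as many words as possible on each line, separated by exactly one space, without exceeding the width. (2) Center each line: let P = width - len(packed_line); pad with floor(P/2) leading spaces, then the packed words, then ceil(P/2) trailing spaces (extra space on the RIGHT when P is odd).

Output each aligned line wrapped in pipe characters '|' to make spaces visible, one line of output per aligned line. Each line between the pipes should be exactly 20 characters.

Answer: |  pencil keyboard   |
| number letter take |
|moon curtain stone a|
| microwave soft six |
|   yellow network   |
|      evening       |

Derivation:
Line 1: ['pencil', 'keyboard'] (min_width=15, slack=5)
Line 2: ['number', 'letter', 'take'] (min_width=18, slack=2)
Line 3: ['moon', 'curtain', 'stone', 'a'] (min_width=20, slack=0)
Line 4: ['microwave', 'soft', 'six'] (min_width=18, slack=2)
Line 5: ['yellow', 'network'] (min_width=14, slack=6)
Line 6: ['evening'] (min_width=7, slack=13)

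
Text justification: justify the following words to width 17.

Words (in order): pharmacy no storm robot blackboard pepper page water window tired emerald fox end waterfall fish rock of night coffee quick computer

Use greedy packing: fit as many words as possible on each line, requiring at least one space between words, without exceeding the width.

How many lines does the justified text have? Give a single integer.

Answer: 9

Derivation:
Line 1: ['pharmacy', 'no', 'storm'] (min_width=17, slack=0)
Line 2: ['robot', 'blackboard'] (min_width=16, slack=1)
Line 3: ['pepper', 'page', 'water'] (min_width=17, slack=0)
Line 4: ['window', 'tired'] (min_width=12, slack=5)
Line 5: ['emerald', 'fox', 'end'] (min_width=15, slack=2)
Line 6: ['waterfall', 'fish'] (min_width=14, slack=3)
Line 7: ['rock', 'of', 'night'] (min_width=13, slack=4)
Line 8: ['coffee', 'quick'] (min_width=12, slack=5)
Line 9: ['computer'] (min_width=8, slack=9)
Total lines: 9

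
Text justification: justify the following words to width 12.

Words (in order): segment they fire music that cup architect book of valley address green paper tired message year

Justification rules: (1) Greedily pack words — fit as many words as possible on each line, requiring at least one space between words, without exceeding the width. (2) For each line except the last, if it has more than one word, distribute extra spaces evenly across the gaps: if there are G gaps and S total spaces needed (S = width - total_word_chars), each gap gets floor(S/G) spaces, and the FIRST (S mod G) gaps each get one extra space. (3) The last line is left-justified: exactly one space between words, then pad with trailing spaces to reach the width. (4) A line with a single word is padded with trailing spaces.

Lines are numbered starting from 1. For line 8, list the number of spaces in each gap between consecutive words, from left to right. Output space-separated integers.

Line 1: ['segment', 'they'] (min_width=12, slack=0)
Line 2: ['fire', 'music'] (min_width=10, slack=2)
Line 3: ['that', 'cup'] (min_width=8, slack=4)
Line 4: ['architect'] (min_width=9, slack=3)
Line 5: ['book', 'of'] (min_width=7, slack=5)
Line 6: ['valley'] (min_width=6, slack=6)
Line 7: ['address'] (min_width=7, slack=5)
Line 8: ['green', 'paper'] (min_width=11, slack=1)
Line 9: ['tired'] (min_width=5, slack=7)
Line 10: ['message', 'year'] (min_width=12, slack=0)

Answer: 2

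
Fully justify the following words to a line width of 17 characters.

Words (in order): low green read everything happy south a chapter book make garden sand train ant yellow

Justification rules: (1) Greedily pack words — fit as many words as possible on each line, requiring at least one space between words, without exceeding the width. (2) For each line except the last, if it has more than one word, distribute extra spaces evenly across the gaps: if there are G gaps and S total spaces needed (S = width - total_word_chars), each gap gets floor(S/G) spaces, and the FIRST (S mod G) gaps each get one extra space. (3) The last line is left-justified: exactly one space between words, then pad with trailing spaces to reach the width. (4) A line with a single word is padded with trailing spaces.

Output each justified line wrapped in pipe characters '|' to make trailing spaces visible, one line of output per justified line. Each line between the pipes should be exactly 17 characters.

Line 1: ['low', 'green', 'read'] (min_width=14, slack=3)
Line 2: ['everything', 'happy'] (min_width=16, slack=1)
Line 3: ['south', 'a', 'chapter'] (min_width=15, slack=2)
Line 4: ['book', 'make', 'garden'] (min_width=16, slack=1)
Line 5: ['sand', 'train', 'ant'] (min_width=14, slack=3)
Line 6: ['yellow'] (min_width=6, slack=11)

Answer: |low   green  read|
|everything  happy|
|south  a  chapter|
|book  make garden|
|sand   train  ant|
|yellow           |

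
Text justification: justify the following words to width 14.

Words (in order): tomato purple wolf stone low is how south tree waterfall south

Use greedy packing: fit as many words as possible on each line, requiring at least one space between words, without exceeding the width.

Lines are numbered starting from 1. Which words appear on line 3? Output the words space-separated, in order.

Answer: is how south

Derivation:
Line 1: ['tomato', 'purple'] (min_width=13, slack=1)
Line 2: ['wolf', 'stone', 'low'] (min_width=14, slack=0)
Line 3: ['is', 'how', 'south'] (min_width=12, slack=2)
Line 4: ['tree', 'waterfall'] (min_width=14, slack=0)
Line 5: ['south'] (min_width=5, slack=9)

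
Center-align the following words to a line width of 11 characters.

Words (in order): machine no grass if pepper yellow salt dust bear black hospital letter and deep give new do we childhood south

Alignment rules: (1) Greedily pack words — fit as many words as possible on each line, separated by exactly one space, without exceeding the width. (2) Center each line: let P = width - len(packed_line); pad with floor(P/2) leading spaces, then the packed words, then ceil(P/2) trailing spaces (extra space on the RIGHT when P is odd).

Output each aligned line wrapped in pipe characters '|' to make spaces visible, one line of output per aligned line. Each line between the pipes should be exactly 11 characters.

Answer: |machine no |
| grass if  |
|  pepper   |
|yellow salt|
| dust bear |
|   black   |
| hospital  |
|letter and |
| deep give |
| new do we |
| childhood |
|   south   |

Derivation:
Line 1: ['machine', 'no'] (min_width=10, slack=1)
Line 2: ['grass', 'if'] (min_width=8, slack=3)
Line 3: ['pepper'] (min_width=6, slack=5)
Line 4: ['yellow', 'salt'] (min_width=11, slack=0)
Line 5: ['dust', 'bear'] (min_width=9, slack=2)
Line 6: ['black'] (min_width=5, slack=6)
Line 7: ['hospital'] (min_width=8, slack=3)
Line 8: ['letter', 'and'] (min_width=10, slack=1)
Line 9: ['deep', 'give'] (min_width=9, slack=2)
Line 10: ['new', 'do', 'we'] (min_width=9, slack=2)
Line 11: ['childhood'] (min_width=9, slack=2)
Line 12: ['south'] (min_width=5, slack=6)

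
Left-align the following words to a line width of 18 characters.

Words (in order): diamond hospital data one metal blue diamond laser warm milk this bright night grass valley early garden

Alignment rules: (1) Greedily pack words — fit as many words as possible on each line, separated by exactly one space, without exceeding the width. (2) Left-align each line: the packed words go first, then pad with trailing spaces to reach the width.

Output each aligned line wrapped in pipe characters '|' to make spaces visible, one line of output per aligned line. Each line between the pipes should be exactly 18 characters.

Answer: |diamond hospital  |
|data one metal    |
|blue diamond laser|
|warm milk this    |
|bright night grass|
|valley early      |
|garden            |

Derivation:
Line 1: ['diamond', 'hospital'] (min_width=16, slack=2)
Line 2: ['data', 'one', 'metal'] (min_width=14, slack=4)
Line 3: ['blue', 'diamond', 'laser'] (min_width=18, slack=0)
Line 4: ['warm', 'milk', 'this'] (min_width=14, slack=4)
Line 5: ['bright', 'night', 'grass'] (min_width=18, slack=0)
Line 6: ['valley', 'early'] (min_width=12, slack=6)
Line 7: ['garden'] (min_width=6, slack=12)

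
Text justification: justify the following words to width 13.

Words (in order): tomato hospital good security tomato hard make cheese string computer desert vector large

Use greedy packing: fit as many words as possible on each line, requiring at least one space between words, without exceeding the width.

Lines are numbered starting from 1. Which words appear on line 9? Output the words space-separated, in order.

Answer: large

Derivation:
Line 1: ['tomato'] (min_width=6, slack=7)
Line 2: ['hospital', 'good'] (min_width=13, slack=0)
Line 3: ['security'] (min_width=8, slack=5)
Line 4: ['tomato', 'hard'] (min_width=11, slack=2)
Line 5: ['make', 'cheese'] (min_width=11, slack=2)
Line 6: ['string'] (min_width=6, slack=7)
Line 7: ['computer'] (min_width=8, slack=5)
Line 8: ['desert', 'vector'] (min_width=13, slack=0)
Line 9: ['large'] (min_width=5, slack=8)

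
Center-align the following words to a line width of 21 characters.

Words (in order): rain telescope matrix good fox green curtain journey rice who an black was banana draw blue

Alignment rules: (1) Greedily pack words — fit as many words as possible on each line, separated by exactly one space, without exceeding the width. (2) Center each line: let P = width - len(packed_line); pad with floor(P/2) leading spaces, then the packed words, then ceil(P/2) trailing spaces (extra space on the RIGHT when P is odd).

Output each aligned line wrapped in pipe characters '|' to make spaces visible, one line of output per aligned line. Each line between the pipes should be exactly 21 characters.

Line 1: ['rain', 'telescope', 'matrix'] (min_width=21, slack=0)
Line 2: ['good', 'fox', 'green'] (min_width=14, slack=7)
Line 3: ['curtain', 'journey', 'rice'] (min_width=20, slack=1)
Line 4: ['who', 'an', 'black', 'was'] (min_width=16, slack=5)
Line 5: ['banana', 'draw', 'blue'] (min_width=16, slack=5)

Answer: |rain telescope matrix|
|   good fox green    |
|curtain journey rice |
|  who an black was   |
|  banana draw blue   |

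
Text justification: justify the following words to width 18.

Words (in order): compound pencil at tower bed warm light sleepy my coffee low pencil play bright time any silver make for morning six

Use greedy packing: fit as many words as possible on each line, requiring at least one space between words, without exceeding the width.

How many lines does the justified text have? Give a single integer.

Answer: 7

Derivation:
Line 1: ['compound', 'pencil', 'at'] (min_width=18, slack=0)
Line 2: ['tower', 'bed', 'warm'] (min_width=14, slack=4)
Line 3: ['light', 'sleepy', 'my'] (min_width=15, slack=3)
Line 4: ['coffee', 'low', 'pencil'] (min_width=17, slack=1)
Line 5: ['play', 'bright', 'time'] (min_width=16, slack=2)
Line 6: ['any', 'silver', 'make'] (min_width=15, slack=3)
Line 7: ['for', 'morning', 'six'] (min_width=15, slack=3)
Total lines: 7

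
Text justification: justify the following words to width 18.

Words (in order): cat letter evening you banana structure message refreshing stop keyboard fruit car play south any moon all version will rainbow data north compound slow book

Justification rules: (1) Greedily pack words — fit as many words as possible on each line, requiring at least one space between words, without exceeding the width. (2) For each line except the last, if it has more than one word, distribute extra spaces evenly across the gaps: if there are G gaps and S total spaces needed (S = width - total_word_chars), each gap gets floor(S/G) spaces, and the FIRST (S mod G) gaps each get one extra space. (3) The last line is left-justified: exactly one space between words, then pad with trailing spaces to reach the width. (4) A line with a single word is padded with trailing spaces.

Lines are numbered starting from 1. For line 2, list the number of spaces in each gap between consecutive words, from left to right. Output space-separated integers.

Answer: 9

Derivation:
Line 1: ['cat', 'letter', 'evening'] (min_width=18, slack=0)
Line 2: ['you', 'banana'] (min_width=10, slack=8)
Line 3: ['structure', 'message'] (min_width=17, slack=1)
Line 4: ['refreshing', 'stop'] (min_width=15, slack=3)
Line 5: ['keyboard', 'fruit', 'car'] (min_width=18, slack=0)
Line 6: ['play', 'south', 'any'] (min_width=14, slack=4)
Line 7: ['moon', 'all', 'version'] (min_width=16, slack=2)
Line 8: ['will', 'rainbow', 'data'] (min_width=17, slack=1)
Line 9: ['north', 'compound'] (min_width=14, slack=4)
Line 10: ['slow', 'book'] (min_width=9, slack=9)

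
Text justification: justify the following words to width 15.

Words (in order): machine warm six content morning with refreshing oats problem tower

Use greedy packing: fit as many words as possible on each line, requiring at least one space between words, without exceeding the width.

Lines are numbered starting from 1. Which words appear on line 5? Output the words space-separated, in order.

Line 1: ['machine', 'warm'] (min_width=12, slack=3)
Line 2: ['six', 'content'] (min_width=11, slack=4)
Line 3: ['morning', 'with'] (min_width=12, slack=3)
Line 4: ['refreshing', 'oats'] (min_width=15, slack=0)
Line 5: ['problem', 'tower'] (min_width=13, slack=2)

Answer: problem tower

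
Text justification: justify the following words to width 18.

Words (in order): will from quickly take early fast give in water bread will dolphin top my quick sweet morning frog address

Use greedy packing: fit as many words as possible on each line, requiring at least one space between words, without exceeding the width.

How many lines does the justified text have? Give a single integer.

Answer: 7

Derivation:
Line 1: ['will', 'from', 'quickly'] (min_width=17, slack=1)
Line 2: ['take', 'early', 'fast'] (min_width=15, slack=3)
Line 3: ['give', 'in', 'water'] (min_width=13, slack=5)
Line 4: ['bread', 'will', 'dolphin'] (min_width=18, slack=0)
Line 5: ['top', 'my', 'quick', 'sweet'] (min_width=18, slack=0)
Line 6: ['morning', 'frog'] (min_width=12, slack=6)
Line 7: ['address'] (min_width=7, slack=11)
Total lines: 7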